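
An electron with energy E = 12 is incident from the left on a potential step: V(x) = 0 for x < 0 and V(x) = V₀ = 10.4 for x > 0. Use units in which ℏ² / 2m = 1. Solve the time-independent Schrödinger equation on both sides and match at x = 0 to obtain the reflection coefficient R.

The wavenumbers are k₁ = √(2mE)/ℏ = 3.464 on the left and k₂ = √(2m(E − V₀))/ℏ = 1.265 on the right.
Continuity of ψ and ψ′ at the step yields the reflection amplitude r = (k₁ − k₂)/(k₁ + k₂) = 0.4650; thus R = |r|² = 0.2163, T = 0.7837.

R = 0.216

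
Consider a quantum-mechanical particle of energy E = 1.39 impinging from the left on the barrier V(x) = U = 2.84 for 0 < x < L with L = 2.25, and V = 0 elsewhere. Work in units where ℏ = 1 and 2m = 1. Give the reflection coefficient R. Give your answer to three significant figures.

E < U: inside the barrier ψ ∝ e^{±κx} with κ = √(2m(U − E))/ℏ = 1.204.
κL = 2.709, sinh(κL) = 7.477.
Matching ψ, ψ′ at both faces gives T = [1 + U² sinh²(κL) / (4E(U − E))]⁻¹ = 1/56.92 = 0.0176.
R = 1 − T = 0.982.

R = 0.982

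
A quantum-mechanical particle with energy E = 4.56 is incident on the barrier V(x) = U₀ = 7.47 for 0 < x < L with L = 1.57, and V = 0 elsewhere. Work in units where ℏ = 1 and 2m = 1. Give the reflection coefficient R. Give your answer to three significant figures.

R = 0.982

E < U₀: inside the barrier ψ ∝ e^{±κx} with κ = √(2m(U₀ − E))/ℏ = 1.706.
κL = 2.678, sinh(κL) = 7.245.
The exact tunnelling result is T⁻¹ = 1 + U₀² sinh²(κL) / [4E(U₀ − E)] = 56.19, so T = 0.0178.
R = 1 − T = 0.982.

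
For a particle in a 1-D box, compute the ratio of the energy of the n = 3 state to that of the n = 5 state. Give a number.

0.36

E_n = n²π²ℏ²/(2mL²) so the ratio is n₂²/n₁² = 9/25 = 0.36.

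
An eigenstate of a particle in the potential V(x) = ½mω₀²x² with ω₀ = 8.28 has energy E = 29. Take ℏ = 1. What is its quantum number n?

n = 3

E_n = ℏω₀(n + ½) ⇒ n = E/(ℏω₀) − ½ = 29/8.28 − 0.5 = 3.002 → n = 3.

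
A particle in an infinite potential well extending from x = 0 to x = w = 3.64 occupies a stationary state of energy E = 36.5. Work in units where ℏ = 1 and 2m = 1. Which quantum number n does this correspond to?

From E_n = n²π²ℏ²/(2mw²) invert to n = √(2mw²E)/(πℏ).
n = (3.64/π) × √(2 × 0.5 × 36.5) = 7.000 → n = 7.

n = 7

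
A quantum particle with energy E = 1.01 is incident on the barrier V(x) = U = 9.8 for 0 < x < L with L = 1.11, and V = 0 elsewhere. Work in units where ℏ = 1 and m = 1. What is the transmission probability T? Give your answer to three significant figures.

T = 0.000134

E < U: inside the barrier ψ ∝ e^{±κx} with κ = √(2m(U − E))/ℏ = 4.193.
κL = 4.654, sinh(κL) = 52.50.
Matching ψ, ψ′ at both faces gives T = [1 + U² sinh²(κL) / (4E(U − E))]⁻¹ = 1/7455 = 0.000134.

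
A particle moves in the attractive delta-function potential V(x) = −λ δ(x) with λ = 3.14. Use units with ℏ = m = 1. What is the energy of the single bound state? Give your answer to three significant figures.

E = -4.93

For x ≠ 0 the bound state is ψ ∝ e^{−κ|x|}; integrating the TISE across the delta gives the cusp condition 2κ = 2mλ/ℏ², so κ = 3.140.
Then E = −ℏ²κ²/(2m) = −mλ²/(2ℏ²) = -4.930.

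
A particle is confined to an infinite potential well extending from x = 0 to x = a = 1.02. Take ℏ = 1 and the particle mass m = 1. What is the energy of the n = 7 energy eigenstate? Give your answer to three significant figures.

Requiring ψ(0) = ψ(a) = 0 quantises k = nπ/a, hence E_n = ℏ²k²/2m = n²π²ℏ²/(2ma²).
E_7 = 7² × π² / (2 × 1 × 1.02²) = 232.4.

E = 232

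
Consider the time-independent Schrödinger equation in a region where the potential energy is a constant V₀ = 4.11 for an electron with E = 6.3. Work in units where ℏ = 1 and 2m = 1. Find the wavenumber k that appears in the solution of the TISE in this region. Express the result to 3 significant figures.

With E > V₀ the solution is oscillatory, ψ ∝ e^{±ikx} with k = √(2m(E − V₀))/ℏ.
k = √(2 × 0.5 × 2.19) = 1.480.

k = 1.48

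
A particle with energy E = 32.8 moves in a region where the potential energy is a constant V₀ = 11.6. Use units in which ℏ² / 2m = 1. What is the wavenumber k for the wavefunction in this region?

With E > V₀ the solution is oscillatory, ψ ∝ e^{±ikx} with k = √(2m(E − V₀))/ℏ.
k = √(2 × 0.5 × 21.2) = 4.604.

k = 4.60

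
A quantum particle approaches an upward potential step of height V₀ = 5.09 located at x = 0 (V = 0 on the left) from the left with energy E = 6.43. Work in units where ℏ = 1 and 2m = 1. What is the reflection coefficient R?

The wavenumbers are k₁ = √(2mE)/ℏ = 2.536 on the left and k₂ = √(2m(E − V₀))/ℏ = 1.158 on the right.
Matching ψ and ψ′ at x = 0 gives r = (k₁ − k₂)/(k₁ + k₂), so R = r² = 0.1392 and T = 1 − R = 0.8608.

R = 0.139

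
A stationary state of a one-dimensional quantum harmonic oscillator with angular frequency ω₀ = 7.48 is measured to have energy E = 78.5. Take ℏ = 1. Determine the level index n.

Invert E_n = (n + ½)ℏω₀: n = E/ℏω₀ − ½ = 9.995, so n = 10.

n = 10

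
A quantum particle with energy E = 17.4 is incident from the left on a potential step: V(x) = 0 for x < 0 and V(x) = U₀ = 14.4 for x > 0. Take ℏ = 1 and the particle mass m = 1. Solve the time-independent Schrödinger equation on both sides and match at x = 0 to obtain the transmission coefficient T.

T = 0.829

The wavenumbers are k₁ = √(2mE)/ℏ = 5.899 on the left and k₂ = √(2m(E − U₀))/ℏ = 2.449 on the right.
Matching ψ and ψ′ at x = 0 gives r = (k₁ − k₂)/(k₁ + k₂), so R = r² = 0.1707 and T = 1 − R = 0.8293.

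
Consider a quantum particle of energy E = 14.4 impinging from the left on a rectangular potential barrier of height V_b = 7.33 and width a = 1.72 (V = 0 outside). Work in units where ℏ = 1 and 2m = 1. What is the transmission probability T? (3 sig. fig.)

T = 0.885

Above the barrier the interior wavenumber is k₂ = √(2m(E − V_b))/ℏ = 2.659, giving phase k₂a = 4.573.
Matching at both interfaces gives T⁻¹ = 1 + V_b² sin²(k₂a) / [4E(E − V_b)] = 1.129, hence T = 0.885.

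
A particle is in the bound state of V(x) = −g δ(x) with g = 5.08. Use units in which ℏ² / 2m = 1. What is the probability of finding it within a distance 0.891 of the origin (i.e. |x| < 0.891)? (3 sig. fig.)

The normalised bound state is ψ = √κ e^{−κ|x|} with κ = mg/ℏ² = 2.540.
P(|x| < d) = ∫_{−d}^{d} κ e^{−2κ|x|} dx = 1 − e^{−2κd} = 1 − e^{−4.526} = 0.9892.

P = 0.989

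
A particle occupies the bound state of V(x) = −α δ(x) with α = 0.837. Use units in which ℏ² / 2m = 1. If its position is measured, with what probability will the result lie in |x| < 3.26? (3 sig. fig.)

P = 0.935

The normalised bound state is ψ = √κ e^{−κ|x|} with κ = mα/ℏ² = 0.4185.
P(|x| < d) = ∫_{−d}^{d} κ e^{−2κ|x|} dx = 1 − e^{−2κd} = 1 − e^{−2.729} = 0.9347.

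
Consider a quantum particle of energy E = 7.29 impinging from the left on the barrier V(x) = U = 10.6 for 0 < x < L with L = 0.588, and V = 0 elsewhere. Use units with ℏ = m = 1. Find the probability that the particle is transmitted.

T = 0.156

Since E < U the interior solution is evanescent with decay constant κ = √(2m(U − E))/ℏ = 2.573.
κL = 1.513, sinh(κL) = 2.160.
The exact tunnelling result is T⁻¹ = 1 + U² sinh²(κL) / [4E(U − E)] = 6.430, so T = 0.156.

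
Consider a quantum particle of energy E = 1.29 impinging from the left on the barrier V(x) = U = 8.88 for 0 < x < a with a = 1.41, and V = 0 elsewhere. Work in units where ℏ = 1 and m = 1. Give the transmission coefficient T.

T = 0.0000336

Since E < U the interior solution is evanescent with decay constant κ = √(2m(U − E))/ℏ = 3.896.
κa = 5.494, sinh(κa) = 121.6.
Matching ψ, ψ′ at both faces gives T = [1 + U² sinh²(κa) / (4E(U − E))]⁻¹ = 1/29750 = 0.0000336.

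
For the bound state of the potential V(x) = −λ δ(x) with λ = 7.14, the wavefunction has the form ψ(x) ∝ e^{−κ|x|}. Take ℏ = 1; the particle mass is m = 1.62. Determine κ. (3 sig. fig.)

κ = 11.6

Integrate −(ℏ²/2m)ψ'' − λδ(x)ψ = Eψ from −ε to +ε: the ψ'' term gives ψ'(0⁺) − ψ'(0⁻) and the δ term gives −(2mλ/ℏ²)ψ(0).
With ψ ∝ e^{−κ|x|} this yields −2κ = −2mλ/ℏ², so κ = mλ/ℏ² = 11.57.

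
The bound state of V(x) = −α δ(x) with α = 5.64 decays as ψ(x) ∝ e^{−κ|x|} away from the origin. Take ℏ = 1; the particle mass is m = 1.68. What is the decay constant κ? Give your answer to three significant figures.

κ = 9.48

Integrate −(ℏ²/2m)ψ'' − αδ(x)ψ = Eψ from −ε to +ε: the ψ'' term gives ψ'(0⁺) − ψ'(0⁻) and the δ term gives −(2mα/ℏ²)ψ(0).
With ψ ∝ e^{−κ|x|} this yields −2κ = −2mα/ℏ², so κ = mα/ℏ² = 9.475.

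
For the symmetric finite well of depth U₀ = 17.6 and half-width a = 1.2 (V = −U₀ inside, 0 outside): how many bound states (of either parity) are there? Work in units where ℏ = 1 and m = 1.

N = 5

Define the well-strength parameter z₀ = (a/ℏ)√(2mU₀) = 1.2 × √(2·1·17.6) = 7.120.
The even/odd transcendental equations gain one root per π/2 in z₀, giving N = 1 + ⌊2z₀/π⌋ = 1 + ⌊4.532⌋ = 5.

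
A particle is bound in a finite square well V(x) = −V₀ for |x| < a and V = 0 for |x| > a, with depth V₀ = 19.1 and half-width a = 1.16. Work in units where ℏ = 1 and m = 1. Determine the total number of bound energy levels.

Define the well-strength parameter z₀ = (a/ℏ)√(2mV₀) = 1.16 × √(2·1·19.1) = 7.170.
A new bound state (alternating even/odd) appears each time z₀ passes a multiple of π/2, so N = ⌊2z₀/π⌋ + 1 = ⌊4.564⌋ + 1 = 5.

N = 5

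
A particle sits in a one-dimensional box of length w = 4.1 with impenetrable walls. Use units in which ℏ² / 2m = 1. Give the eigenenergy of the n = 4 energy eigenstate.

Requiring ψ(0) = ψ(w) = 0 quantises k = nπ/w, hence E_n = ℏ²k²/2m = n²π²ℏ²/(2mw²).
E_4 = 4² × π² / (2 × 0.5 × 4.1²) = 9.394.

E = 9.39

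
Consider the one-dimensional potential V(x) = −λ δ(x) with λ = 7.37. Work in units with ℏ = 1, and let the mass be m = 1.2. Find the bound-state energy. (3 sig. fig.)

For x ≠ 0 the bound state is ψ ∝ e^{−κ|x|}; integrating the TISE across the delta gives the cusp condition 2κ = 2mλ/ℏ², so κ = 8.844.
Then E = −ℏ²κ²/(2m) = −mλ²/(2ℏ²) = -32.59.

E = -32.6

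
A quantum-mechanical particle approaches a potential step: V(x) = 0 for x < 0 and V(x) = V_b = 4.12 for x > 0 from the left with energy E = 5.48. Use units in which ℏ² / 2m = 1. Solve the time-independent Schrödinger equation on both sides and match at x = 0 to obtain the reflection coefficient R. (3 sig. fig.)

R = 0.112

On each side the TISE gives plane waves with k = √(2m(E − V))/ℏ: k₁ = √(2·½·5.48) = 2.341, k₂ = √(2·½·1.36) = 1.166.
Continuity of ψ and ψ′ at the step yields the reflection amplitude r = (k₁ − k₂)/(k₁ + k₂) = 0.3350; thus R = |r|² = 0.1122, T = 0.8878.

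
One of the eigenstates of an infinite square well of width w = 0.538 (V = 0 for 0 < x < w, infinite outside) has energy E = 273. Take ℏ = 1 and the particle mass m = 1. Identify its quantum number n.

From E_n = n²π²ℏ²/(2mw²) invert to n = √(2mw²E)/(πℏ).
n = (0.538/π) × √(2 × 1 × 273) = 4.002 → n = 4.

n = 4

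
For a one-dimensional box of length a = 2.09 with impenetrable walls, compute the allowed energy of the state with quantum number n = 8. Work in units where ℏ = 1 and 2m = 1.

E = 145

Requiring ψ(0) = ψ(a) = 0 quantises k = nπ/a, hence E_n = ℏ²k²/2m = n²π²ℏ²/(2ma²).
E_8 = 8² × π² / (2 × 0.5 × 2.09²) = 144.6.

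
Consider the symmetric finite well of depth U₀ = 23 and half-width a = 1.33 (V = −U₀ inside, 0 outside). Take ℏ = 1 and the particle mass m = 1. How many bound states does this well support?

Define the well-strength parameter z₀ = (a/ℏ)√(2mU₀) = 1.33 × √(2·1·23) = 9.020.
A new bound state (alternating even/odd) appears each time z₀ passes a multiple of π/2, so N = ⌊2z₀/π⌋ + 1 = ⌊5.743⌋ + 1 = 6.

N = 6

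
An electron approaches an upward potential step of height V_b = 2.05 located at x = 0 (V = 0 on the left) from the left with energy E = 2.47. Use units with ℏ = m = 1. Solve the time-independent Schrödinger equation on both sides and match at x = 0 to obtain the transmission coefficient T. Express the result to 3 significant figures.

On each side the TISE gives plane waves with k = √(2m(E − V))/ℏ: k₁ = √(2·1·2.47) = 2.223, k₂ = √(2·1·0.42) = 0.9165.
Continuity of ψ and ψ′ at the step yields the reflection amplitude r = (k₁ − k₂)/(k₁ + k₂) = 0.4161; thus R = |r|² = 0.1731, T = 0.8269.

T = 0.827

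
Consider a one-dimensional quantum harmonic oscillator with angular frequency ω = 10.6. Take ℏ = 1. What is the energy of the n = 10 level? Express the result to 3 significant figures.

E = 111

Using E_n = (n + ½)ℏω: E_10 = 10.5 × 10.6 = 111.3.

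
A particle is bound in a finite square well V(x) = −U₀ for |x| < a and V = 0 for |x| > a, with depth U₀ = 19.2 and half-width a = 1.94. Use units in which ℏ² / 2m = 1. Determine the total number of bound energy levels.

N = 6

The dimensionless depth is z₀ = a√(2mU₀)/ℏ = 1.94 × √(19.20) = 8.501.
The even/odd transcendental equations gain one root per π/2 in z₀, giving N = 1 + ⌊2z₀/π⌋ = 1 + ⌊5.412⌋ = 6.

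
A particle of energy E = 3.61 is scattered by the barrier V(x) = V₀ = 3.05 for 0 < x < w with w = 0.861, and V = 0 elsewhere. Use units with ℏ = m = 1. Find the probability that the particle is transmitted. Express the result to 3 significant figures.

Above the barrier the interior wavenumber is k₂ = √(2m(E − V₀))/ℏ = 1.058, giving phase k₂w = 0.9112.
Matching at both interfaces gives T⁻¹ = 1 + V₀² sin²(k₂w) / [4E(E − V₀)] = 1.718, hence T = 0.582.

T = 0.582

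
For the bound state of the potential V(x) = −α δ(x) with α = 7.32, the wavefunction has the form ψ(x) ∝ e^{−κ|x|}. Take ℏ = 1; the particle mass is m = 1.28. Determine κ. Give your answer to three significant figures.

Integrating the TISE across x = 0 gives the cusp condition ψ'(0⁺) − ψ'(0⁻) = −(2mα/ℏ²)ψ(0).
With ψ ∝ e^{−κ|x|} this yields −2κ = −2mα/ℏ², so κ = mα/ℏ² = 9.370.

κ = 9.37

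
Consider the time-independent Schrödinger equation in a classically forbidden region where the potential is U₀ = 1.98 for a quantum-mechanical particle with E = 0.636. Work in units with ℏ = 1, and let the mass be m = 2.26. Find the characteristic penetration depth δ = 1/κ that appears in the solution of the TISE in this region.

Since E < U₀ the TISE in this region is ψ'' = κ²ψ with κ = √(2m(U₀ − E))/ℏ.
κ = √(2 × 2.26 × 1.344) = 2.465. The penetration depth is δ = 1/κ = 0.406.

δ = 0.406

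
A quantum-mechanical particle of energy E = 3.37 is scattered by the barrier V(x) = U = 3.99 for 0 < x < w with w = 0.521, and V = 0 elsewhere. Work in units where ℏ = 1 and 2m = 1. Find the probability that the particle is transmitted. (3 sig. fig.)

T = 0.747

Since E < U the interior solution is evanescent with decay constant κ = √(2m(U − E))/ℏ = 0.7874.
κw = 0.4102, sinh(κw) = 0.4218.
The exact tunnelling result is T⁻¹ = 1 + U² sinh²(κw) / [4E(U − E)] = 1.339, so T = 0.747.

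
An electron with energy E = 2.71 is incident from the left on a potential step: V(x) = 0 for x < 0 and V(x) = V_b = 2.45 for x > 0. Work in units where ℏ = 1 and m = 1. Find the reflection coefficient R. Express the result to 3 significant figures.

On each side the TISE gives plane waves with k = √(2m(E − V))/ℏ: k₁ = √(2·1·2.71) = 2.328, k₂ = √(2·1·0.26) = 0.7211.
Matching ψ and ψ′ at x = 0 gives r = (k₁ − k₂)/(k₁ + k₂), so R = r² = 0.2777 and T = 1 − R = 0.7223.

R = 0.278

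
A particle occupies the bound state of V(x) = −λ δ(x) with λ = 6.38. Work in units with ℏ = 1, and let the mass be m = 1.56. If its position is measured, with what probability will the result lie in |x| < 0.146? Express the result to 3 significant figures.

The normalised bound state is ψ = √κ e^{−κ|x|} with κ = mλ/ℏ² = 9.953.
P(|x| < d) = ∫_{−d}^{d} κ e^{−2κ|x|} dx = 1 − e^{−2κd} = 1 − e^{−2.906} = 0.9453.

P = 0.945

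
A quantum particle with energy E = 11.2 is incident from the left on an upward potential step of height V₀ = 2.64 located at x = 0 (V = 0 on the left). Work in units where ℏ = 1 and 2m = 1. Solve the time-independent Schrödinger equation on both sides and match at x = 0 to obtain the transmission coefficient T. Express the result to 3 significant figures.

T = 0.995

The wavenumbers are k₁ = √(2mE)/ℏ = 3.347 on the left and k₂ = √(2m(E − V₀))/ℏ = 2.926 on the right.
Matching ψ and ψ′ at x = 0 gives r = (k₁ − k₂)/(k₁ + k₂), so R = r² = 0.004503 and T = 1 − R = 0.9955.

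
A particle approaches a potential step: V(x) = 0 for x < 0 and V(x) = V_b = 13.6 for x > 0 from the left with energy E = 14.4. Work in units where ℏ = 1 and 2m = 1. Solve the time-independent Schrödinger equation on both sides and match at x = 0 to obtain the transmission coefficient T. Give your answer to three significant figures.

On each side the TISE gives plane waves with k = √(2m(E − V))/ℏ: k₁ = √(2·½·14.4) = 3.795, k₂ = √(2·½·0.8) = 0.8944.
Continuity of ψ and ψ′ at the step yields the reflection amplitude r = (k₁ − k₂)/(k₁ + k₂) = 0.6185; thus R = |r|² = 0.3826, T = 0.6174.

T = 0.617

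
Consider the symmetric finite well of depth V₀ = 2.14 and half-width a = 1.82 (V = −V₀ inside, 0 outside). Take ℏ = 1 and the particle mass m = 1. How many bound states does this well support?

N = 3

The dimensionless depth is z₀ = a√(2mV₀)/ℏ = 1.82 × √(4.280) = 3.765.
A new bound state (alternating even/odd) appears each time z₀ passes a multiple of π/2, so N = ⌊2z₀/π⌋ + 1 = ⌊2.397⌋ + 1 = 3.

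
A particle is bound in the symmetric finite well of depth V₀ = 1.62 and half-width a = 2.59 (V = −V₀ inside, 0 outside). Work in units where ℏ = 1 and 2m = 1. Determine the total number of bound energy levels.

N = 3

The dimensionless depth is z₀ = a√(2mV₀)/ℏ = 2.59 × √(1.620) = 3.297.
The even/odd transcendental equations gain one root per π/2 in z₀, giving N = 1 + ⌊2z₀/π⌋ = 1 + ⌊2.099⌋ = 3.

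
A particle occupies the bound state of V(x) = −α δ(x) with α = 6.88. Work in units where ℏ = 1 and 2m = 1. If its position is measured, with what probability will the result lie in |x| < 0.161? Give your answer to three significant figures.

The normalised bound state is ψ = √κ e^{−κ|x|} with κ = mα/ℏ² = 3.440.
P(|x| < d) = ∫_{−d}^{d} κ e^{−2κ|x|} dx = 1 − e^{−2κd} = 1 − e^{−1.108} = 0.6697.

P = 0.670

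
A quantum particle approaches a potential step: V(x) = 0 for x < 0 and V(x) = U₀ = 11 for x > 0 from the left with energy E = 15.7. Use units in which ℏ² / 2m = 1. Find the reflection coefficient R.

R = 0.0857

The wavenumbers are k₁ = √(2mE)/ℏ = 3.962 on the left and k₂ = √(2m(E − U₀))/ℏ = 2.168 on the right.
Matching ψ and ψ′ at x = 0 gives r = (k₁ − k₂)/(k₁ + k₂), so R = r² = 0.08568 and T = 1 − R = 0.9143.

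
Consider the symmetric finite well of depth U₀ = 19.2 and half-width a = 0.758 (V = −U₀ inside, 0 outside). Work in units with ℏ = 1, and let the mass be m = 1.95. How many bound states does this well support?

N = 5

Define the well-strength parameter z₀ = (a/ℏ)√(2mU₀) = 0.758 × √(2·1.95·19.2) = 6.559.
A new bound state (alternating even/odd) appears each time z₀ passes a multiple of π/2, so N = ⌊2z₀/π⌋ + 1 = ⌊4.176⌋ + 1 = 5.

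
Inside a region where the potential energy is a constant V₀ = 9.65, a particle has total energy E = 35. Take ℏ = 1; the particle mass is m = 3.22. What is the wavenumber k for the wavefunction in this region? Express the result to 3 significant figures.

With E > V₀ the solution is oscillatory, ψ ∝ e^{±ikx} with k = √(2m(E − V₀))/ℏ.
k = √(2 × 3.22 × 25.35) = 12.78.

k = 12.8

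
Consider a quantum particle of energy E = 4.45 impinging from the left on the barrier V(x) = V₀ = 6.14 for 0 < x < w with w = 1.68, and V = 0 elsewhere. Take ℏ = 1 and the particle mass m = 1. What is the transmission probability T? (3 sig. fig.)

E < V₀: inside the barrier ψ ∝ e^{±κx} with κ = √(2m(V₀ − E))/ℏ = 1.838.
κw = 3.089, sinh(κw) = 10.95.
Matching ψ, ψ′ at both faces gives T = [1 + V₀² sinh²(κw) / (4E(V₀ − E))]⁻¹ = 1/151.3 = 0.00661.

T = 0.00661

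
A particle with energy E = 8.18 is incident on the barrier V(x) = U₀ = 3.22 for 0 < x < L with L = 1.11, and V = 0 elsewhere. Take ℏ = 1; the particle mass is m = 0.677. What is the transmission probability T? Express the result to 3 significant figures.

T = 0.996

E > U₀: inside the barrier k₂ = √(2m(E − U₀))/ℏ = 2.591, k₂L = 2.877.
Matching at both interfaces gives T⁻¹ = 1 + U₀² sin²(k₂L) / [4E(E − U₀)] = 1.004, hence T = 0.996.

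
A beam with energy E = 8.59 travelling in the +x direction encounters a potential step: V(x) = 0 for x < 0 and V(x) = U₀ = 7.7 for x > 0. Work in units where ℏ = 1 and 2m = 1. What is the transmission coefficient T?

T = 0.737

On each side the TISE gives plane waves with k = √(2m(E − V))/ℏ: k₁ = √(2·½·8.59) = 2.931, k₂ = √(2·½·0.89) = 0.9434.
Matching ψ and ψ′ at x = 0 gives r = (k₁ − k₂)/(k₁ + k₂), so R = r² = 0.2632 and T = 1 − R = 0.7368.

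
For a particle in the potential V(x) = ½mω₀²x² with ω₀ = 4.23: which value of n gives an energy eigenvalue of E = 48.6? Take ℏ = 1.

E_n = ℏω₀(n + ½) ⇒ n = E/(ℏω₀) − ½ = 48.6/4.23 − 0.5 = 10.989 → n = 11.

n = 11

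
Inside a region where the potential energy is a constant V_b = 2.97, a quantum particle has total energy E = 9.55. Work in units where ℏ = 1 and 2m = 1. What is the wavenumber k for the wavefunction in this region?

With E > V_b the solution is oscillatory, ψ ∝ e^{±ikx} with k = √(2m(E − V_b))/ℏ.
k = √(2 × 0.5 × 6.58) = 2.565.

k = 2.57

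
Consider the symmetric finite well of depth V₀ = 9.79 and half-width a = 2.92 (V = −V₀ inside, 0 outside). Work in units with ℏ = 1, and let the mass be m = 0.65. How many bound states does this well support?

N = 7

Define the well-strength parameter z₀ = (a/ℏ)√(2mV₀) = 2.92 × √(2·0.65·9.79) = 10.42.
The even/odd transcendental equations gain one root per π/2 in z₀, giving N = 1 + ⌊2z₀/π⌋ = 1 + ⌊6.632⌋ = 7.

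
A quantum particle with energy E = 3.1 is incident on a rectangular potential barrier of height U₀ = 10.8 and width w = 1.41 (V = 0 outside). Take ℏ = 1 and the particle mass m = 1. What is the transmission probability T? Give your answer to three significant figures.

T = 0.0000512

Since E < U₀ the interior solution is evanescent with decay constant κ = √(2m(U₀ − E))/ℏ = 3.924.
κw = 5.533, sinh(κw) = 126.5.
The exact tunnelling result is T⁻¹ = 1 + U₀² sinh²(κw) / [4E(U₀ − E)] = 19540, so T = 0.0000512.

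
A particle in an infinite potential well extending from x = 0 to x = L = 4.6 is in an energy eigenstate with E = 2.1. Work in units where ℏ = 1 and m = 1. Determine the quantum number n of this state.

From E_n = n²π²ℏ²/(2mL²) invert to n = √(2mL²E)/(πℏ).
n = (4.6/π) × √(2 × 1 × 2.1) = 3.001 → n = 3.

n = 3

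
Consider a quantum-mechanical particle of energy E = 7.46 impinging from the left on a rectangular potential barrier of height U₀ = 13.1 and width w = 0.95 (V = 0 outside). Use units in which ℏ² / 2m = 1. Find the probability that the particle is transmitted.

Since E < U₀ the interior solution is evanescent with decay constant κ = √(2m(U₀ − E))/ℏ = 2.375.
κw = 2.256, sinh(κw) = 4.721.
Matching ψ, ψ′ at both faces gives T = [1 + U₀² sinh²(κw) / (4E(U₀ − E))]⁻¹ = 1/23.72 = 0.0422.

T = 0.0422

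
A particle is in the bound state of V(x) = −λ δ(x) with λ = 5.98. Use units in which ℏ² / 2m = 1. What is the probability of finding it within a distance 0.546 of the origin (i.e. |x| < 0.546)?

The normalised bound state is ψ = √κ e^{−κ|x|} with κ = mλ/ℏ² = 2.990.
P(|x| < d) = ∫_{−d}^{d} κ e^{−2κ|x|} dx = 1 − e^{−2κd} = 1 − e^{−3.265} = 0.9618.

P = 0.962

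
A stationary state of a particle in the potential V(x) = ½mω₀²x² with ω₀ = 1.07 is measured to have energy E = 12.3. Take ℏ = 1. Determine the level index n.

E_n = ℏω₀(n + ½) ⇒ n = E/(ℏω₀) − ½ = 12.3/1.07 − 0.5 = 10.995 → n = 11.

n = 11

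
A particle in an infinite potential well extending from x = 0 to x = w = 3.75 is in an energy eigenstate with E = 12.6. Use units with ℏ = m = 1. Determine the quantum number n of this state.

n = 6

For an infinite well E_n = n²π²ℏ²/(2mw²), so n = (w/πℏ)√(2mE).
n = (3.75/π) × √(2 × 1 × 12.6) = 5.992 → n = 6.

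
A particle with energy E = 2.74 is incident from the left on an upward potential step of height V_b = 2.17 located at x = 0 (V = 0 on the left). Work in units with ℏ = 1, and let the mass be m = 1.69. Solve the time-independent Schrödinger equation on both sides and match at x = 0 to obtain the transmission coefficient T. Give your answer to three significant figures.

T = 0.860

The wavenumbers are k₁ = √(2mE)/ℏ = 3.043 on the left and k₂ = √(2m(E − V_b))/ℏ = 1.388 on the right.
Continuity of ψ and ψ′ at the step yields the reflection amplitude r = (k₁ − k₂)/(k₁ + k₂) = 0.3735; thus R = |r|² = 0.1395, T = 0.8605.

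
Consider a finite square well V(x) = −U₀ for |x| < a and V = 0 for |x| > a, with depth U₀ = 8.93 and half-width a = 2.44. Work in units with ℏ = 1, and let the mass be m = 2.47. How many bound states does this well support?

N = 11

The dimensionless depth is z₀ = a√(2mU₀)/ℏ = 2.44 × √(44.11) = 16.21.
A new bound state (alternating even/odd) appears each time z₀ passes a multiple of π/2, so N = ⌊2z₀/π⌋ + 1 = ⌊10.32⌋ + 1 = 11.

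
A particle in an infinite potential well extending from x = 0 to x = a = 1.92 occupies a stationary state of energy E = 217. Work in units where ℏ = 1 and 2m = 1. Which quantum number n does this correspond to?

n = 9

For an infinite well E_n = n²π²ℏ²/(2ma²), so n = (a/πℏ)√(2mE).
n = (1.92/π) × √(2 × 0.5 × 217) = 9.003 → n = 9.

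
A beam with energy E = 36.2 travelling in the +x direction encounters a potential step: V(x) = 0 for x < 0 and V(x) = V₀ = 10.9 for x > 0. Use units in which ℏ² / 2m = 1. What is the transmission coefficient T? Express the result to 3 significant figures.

T = 0.992

The wavenumbers are k₁ = √(2mE)/ℏ = 6.017 on the left and k₂ = √(2m(E − V₀))/ℏ = 5.030 on the right.
Matching ψ and ψ′ at x = 0 gives r = (k₁ − k₂)/(k₁ + k₂), so R = r² = 0.007979 and T = 1 − R = 0.9920.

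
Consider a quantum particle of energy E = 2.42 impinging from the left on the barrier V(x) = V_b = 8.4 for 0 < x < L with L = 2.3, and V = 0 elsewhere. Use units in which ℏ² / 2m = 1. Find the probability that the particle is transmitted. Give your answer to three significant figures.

T = 0.0000427

E < V_b: inside the barrier ψ ∝ e^{±κx} with κ = √(2m(V_b − E))/ℏ = 2.445.
κL = 5.624, sinh(κL) = 138.6.
Matching ψ, ψ′ at both faces gives T = [1 + V_b² sinh²(κL) / (4E(V_b − E))]⁻¹ = 1/23400 = 0.0000427.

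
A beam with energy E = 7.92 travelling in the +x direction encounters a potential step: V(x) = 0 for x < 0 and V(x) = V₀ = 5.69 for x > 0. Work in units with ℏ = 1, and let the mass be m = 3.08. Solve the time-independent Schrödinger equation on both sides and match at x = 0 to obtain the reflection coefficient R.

R = 0.0940

On each side the TISE gives plane waves with k = √(2m(E − V))/ℏ: k₁ = √(2·3.08·7.92) = 6.985, k₂ = √(2·3.08·2.23) = 3.706.
Continuity of ψ and ψ′ at the step yields the reflection amplitude r = (k₁ − k₂)/(k₁ + k₂) = 0.3067; thus R = |r|² = 0.09404, T = 0.9060.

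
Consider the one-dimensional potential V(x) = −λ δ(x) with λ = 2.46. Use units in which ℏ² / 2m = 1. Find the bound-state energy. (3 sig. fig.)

For x ≠ 0 the bound state is ψ ∝ e^{−κ|x|}; integrating the TISE across the delta gives the cusp condition 2κ = 2mλ/ℏ², so κ = 1.230.
Then E = −ℏ²κ²/(2m) = −mλ²/(2ℏ²) = -1.513.

E = -1.51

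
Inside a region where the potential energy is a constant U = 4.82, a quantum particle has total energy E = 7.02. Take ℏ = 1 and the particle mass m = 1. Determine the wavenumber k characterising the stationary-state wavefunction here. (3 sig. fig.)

k = 2.10

With E > U the solution is oscillatory, ψ ∝ e^{±ikx} with k = √(2m(E − U))/ℏ.
k = √(2 × 1 × 2.2) = 2.098.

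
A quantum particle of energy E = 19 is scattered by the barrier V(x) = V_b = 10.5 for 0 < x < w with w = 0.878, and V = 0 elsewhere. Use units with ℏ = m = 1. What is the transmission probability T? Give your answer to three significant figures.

Above the barrier the interior wavenumber is k₂ = √(2m(E − V_b))/ℏ = 4.123, giving phase k₂w = 3.620.
T = [1 + V_b² sin²(k₂w) / (4E(E − V_b))]⁻¹ = 1/1.036 = 0.965.

T = 0.965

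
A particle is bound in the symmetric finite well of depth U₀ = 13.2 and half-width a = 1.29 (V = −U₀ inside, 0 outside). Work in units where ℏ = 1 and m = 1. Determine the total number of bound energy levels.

N = 5

Define the well-strength parameter z₀ = (a/ℏ)√(2mU₀) = 1.29 × √(2·1·13.2) = 6.628.
The even/odd transcendental equations gain one root per π/2 in z₀, giving N = 1 + ⌊2z₀/π⌋ = 1 + ⌊4.220⌋ = 5.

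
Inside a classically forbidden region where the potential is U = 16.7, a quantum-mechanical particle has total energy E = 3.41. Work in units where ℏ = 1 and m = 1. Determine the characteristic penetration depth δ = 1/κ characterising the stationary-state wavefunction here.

δ = 0.194

Since E < U the TISE in this region is ψ'' = κ²ψ with κ = √(2m(U − E))/ℏ.
κ = √(2 × 1 × 13.29) = 5.156. The penetration depth is δ = 1/κ = 0.194.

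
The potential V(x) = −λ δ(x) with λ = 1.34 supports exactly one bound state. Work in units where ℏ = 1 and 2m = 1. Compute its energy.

The bound state is ψ(x) = √κ e^{−κ|x|}. The derivative jump ψ'(0⁺) − ψ'(0⁻) = −(2mλ/ℏ²)ψ(0) fixes κ = mλ/ℏ² = 0.6700.
Then E = −ℏ²κ²/(2m) = −mλ²/(2ℏ²) = -0.4489.

E = -0.449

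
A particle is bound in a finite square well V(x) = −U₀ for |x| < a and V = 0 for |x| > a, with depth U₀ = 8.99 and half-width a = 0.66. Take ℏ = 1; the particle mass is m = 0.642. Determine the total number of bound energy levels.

The dimensionless depth is z₀ = a√(2mU₀)/ℏ = 0.66 × √(11.54) = 2.242.
The even/odd transcendental equations gain one root per π/2 in z₀, giving N = 1 + ⌊2z₀/π⌋ = 1 + ⌊1.428⌋ = 2.

N = 2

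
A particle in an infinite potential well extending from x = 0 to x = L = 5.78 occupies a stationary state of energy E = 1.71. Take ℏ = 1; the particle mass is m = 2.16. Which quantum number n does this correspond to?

n = 5

From E_n = n²π²ℏ²/(2mL²) invert to n = √(2mL²E)/(πℏ).
n = (5.78/π) × √(2 × 2.16 × 1.71) = 5.001 → n = 5.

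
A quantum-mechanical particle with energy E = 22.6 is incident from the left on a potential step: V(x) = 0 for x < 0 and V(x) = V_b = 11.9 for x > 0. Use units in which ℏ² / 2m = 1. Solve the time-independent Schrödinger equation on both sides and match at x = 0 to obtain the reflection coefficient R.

On each side the TISE gives plane waves with k = √(2m(E − V))/ℏ: k₁ = √(2·½·22.6) = 4.754, k₂ = √(2·½·10.7) = 3.271.
Continuity of ψ and ψ′ at the step yields the reflection amplitude r = (k₁ − k₂)/(k₁ + k₂) = 0.1848; thus R = |r|² = 0.03414, T = 0.9659.

R = 0.0341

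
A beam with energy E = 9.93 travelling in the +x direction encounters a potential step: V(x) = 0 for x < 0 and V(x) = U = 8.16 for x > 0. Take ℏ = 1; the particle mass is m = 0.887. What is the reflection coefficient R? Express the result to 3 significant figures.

On each side the TISE gives plane waves with k = √(2m(E − V))/ℏ: k₁ = √(2·0.887·9.93) = 4.197, k₂ = √(2·0.887·1.77) = 1.772.
Continuity of ψ and ψ′ at the step yields the reflection amplitude r = (k₁ − k₂)/(k₁ + k₂) = 0.4063; thus R = |r|² = 0.1651, T = 0.8349.

R = 0.165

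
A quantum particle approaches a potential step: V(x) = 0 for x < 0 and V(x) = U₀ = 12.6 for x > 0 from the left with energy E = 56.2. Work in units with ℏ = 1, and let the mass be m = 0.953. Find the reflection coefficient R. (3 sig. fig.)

The wavenumbers are k₁ = √(2mE)/ℏ = 10.35 on the left and k₂ = √(2m(E − U₀))/ℏ = 9.116 on the right.
Matching ψ and ψ′ at x = 0 gives r = (k₁ − k₂)/(k₁ + k₂), so R = r² = 0.004017 and T = 1 − R = 0.9960.

R = 0.00402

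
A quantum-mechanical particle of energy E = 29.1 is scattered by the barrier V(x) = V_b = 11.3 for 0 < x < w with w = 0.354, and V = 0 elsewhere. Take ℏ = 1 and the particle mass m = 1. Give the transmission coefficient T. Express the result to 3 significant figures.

E > V_b: inside the barrier k₂ = √(2m(E − V_b))/ℏ = 5.967, k₂w = 2.112.
Matching at both interfaces gives T⁻¹ = 1 + V_b² sin²(k₂w) / [4E(E − V_b)] = 1.045, hence T = 0.957.

T = 0.957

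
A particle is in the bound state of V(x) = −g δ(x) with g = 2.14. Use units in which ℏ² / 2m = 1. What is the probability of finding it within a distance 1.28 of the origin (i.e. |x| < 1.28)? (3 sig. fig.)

P = 0.935

The normalised bound state is ψ = √κ e^{−κ|x|} with κ = mg/ℏ² = 1.070.
P(|x| < d) = ∫_{−d}^{d} κ e^{−2κ|x|} dx = 1 − e^{−2κd} = 1 − e^{−2.739} = 0.9354.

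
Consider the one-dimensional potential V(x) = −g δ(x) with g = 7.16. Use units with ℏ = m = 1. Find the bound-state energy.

E = -25.6

For x ≠ 0 the bound state is ψ ∝ e^{−κ|x|}; integrating the TISE across the delta gives the cusp condition 2κ = 2mg/ℏ², so κ = 7.160.
Then E = −ℏ²κ²/(2m) = −mg²/(2ℏ²) = -25.63.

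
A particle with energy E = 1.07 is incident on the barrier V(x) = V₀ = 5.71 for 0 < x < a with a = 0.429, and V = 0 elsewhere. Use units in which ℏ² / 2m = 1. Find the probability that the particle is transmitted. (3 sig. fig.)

T = 0.351

E < V₀: inside the barrier ψ ∝ e^{±κx} with κ = √(2m(V₀ − E))/ℏ = 2.154.
κa = 0.9241, sinh(κa) = 1.061.
Matching ψ, ψ′ at both faces gives T = [1 + V₀² sinh²(κa) / (4E(V₀ − E))]⁻¹ = 1/2.849 = 0.351.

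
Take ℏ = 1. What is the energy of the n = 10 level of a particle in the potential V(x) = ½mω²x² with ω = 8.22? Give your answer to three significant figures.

E = 86.3

Using E_n = (n + ½)ℏω: E_10 = 10.5 × 8.22 = 86.31.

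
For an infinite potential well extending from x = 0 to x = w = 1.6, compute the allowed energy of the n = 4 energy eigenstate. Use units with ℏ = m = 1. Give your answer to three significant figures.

E = 30.8

The infinite-well eigenfunctions ψ_n = √(2/w) sin(nπx/w) vanish at both walls, giving E_n = n²π²ℏ²/(2mw²).
E_4 = 4² × π² / (2 × 1 × 1.6²) = 30.84.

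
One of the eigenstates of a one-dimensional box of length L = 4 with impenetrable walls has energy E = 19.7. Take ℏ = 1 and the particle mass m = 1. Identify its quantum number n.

From E_n = n²π²ℏ²/(2mL²) invert to n = √(2mL²E)/(πℏ).
n = (4/π) × √(2 × 1 × 19.7) = 7.992 → n = 8.

n = 8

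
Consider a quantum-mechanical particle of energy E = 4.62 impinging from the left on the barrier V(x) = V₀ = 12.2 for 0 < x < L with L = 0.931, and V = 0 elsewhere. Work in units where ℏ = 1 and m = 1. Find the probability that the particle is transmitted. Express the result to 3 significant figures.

T = 0.00267

E < V₀: inside the barrier ψ ∝ e^{±κx} with κ = √(2m(V₀ − E))/ℏ = 3.894.
κL = 3.625, sinh(κL) = 18.75.
Matching ψ, ψ′ at both faces gives T = [1 + V₀² sinh²(κL) / (4E(V₀ − E))]⁻¹ = 1/374.5 = 0.00267.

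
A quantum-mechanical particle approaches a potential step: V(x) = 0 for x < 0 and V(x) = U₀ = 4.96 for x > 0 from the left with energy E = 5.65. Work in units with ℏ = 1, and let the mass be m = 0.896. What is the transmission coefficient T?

T = 0.768

The wavenumbers are k₁ = √(2mE)/ℏ = 3.182 on the left and k₂ = √(2m(E − U₀))/ℏ = 1.112 on the right.
Continuity of ψ and ψ′ at the step yields the reflection amplitude r = (k₁ − k₂)/(k₁ + k₂) = 0.4821; thus R = |r|² = 0.2324, T = 0.7676.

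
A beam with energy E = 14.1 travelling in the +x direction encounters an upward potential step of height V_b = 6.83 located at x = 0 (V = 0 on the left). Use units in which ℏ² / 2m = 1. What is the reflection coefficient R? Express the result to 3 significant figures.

The wavenumbers are k₁ = √(2mE)/ℏ = 3.755 on the left and k₂ = √(2m(E − V_b))/ℏ = 2.696 on the right.
Continuity of ψ and ψ′ at the step yields the reflection amplitude r = (k₁ − k₂)/(k₁ + k₂) = 0.1641; thus R = |r|² = 0.02693, T = 0.9731.

R = 0.0269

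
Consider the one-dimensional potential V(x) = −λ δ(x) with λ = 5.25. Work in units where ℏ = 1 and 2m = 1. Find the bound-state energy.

The bound state is ψ(x) = √κ e^{−κ|x|}. The derivative jump ψ'(0⁺) − ψ'(0⁻) = −(2mλ/ℏ²)ψ(0) fixes κ = mλ/ℏ² = 2.625.
Then E = −ℏ²κ²/(2m) = −mλ²/(2ℏ²) = -6.891.

E = -6.89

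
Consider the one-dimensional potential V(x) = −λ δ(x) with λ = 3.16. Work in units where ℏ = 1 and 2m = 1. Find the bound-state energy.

The bound state is ψ(x) = √κ e^{−κ|x|}. The derivative jump ψ'(0⁺) − ψ'(0⁻) = −(2mλ/ℏ²)ψ(0) fixes κ = mλ/ℏ² = 1.580.
Then E = −ℏ²κ²/(2m) = −mλ²/(2ℏ²) = -2.496.

E = -2.50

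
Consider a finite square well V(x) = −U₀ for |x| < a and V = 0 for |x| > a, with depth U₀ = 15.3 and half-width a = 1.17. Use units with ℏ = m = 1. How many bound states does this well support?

N = 5

The dimensionless depth is z₀ = a√(2mU₀)/ℏ = 1.17 × √(30.60) = 6.472.
The even/odd transcendental equations gain one root per π/2 in z₀, giving N = 1 + ⌊2z₀/π⌋ = 1 + ⌊4.120⌋ = 5.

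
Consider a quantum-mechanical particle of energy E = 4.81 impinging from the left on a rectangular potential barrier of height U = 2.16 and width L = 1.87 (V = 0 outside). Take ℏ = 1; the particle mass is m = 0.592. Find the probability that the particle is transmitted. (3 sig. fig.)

T = 0.997

E > U: inside the barrier k₂ = √(2m(E − U))/ℏ = 1.771, k₂L = 3.312.
Matching at both interfaces gives T⁻¹ = 1 + U² sin²(k₂L) / [4E(E − U)] = 1.003, hence T = 0.997.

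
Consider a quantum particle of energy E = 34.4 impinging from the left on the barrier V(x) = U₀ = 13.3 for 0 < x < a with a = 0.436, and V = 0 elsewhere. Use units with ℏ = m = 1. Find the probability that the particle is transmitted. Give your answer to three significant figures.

T = 0.994

E > U₀: inside the barrier k₂ = √(2m(E − U₀))/ℏ = 6.496, k₂a = 2.832.
T = [1 + U₀² sin²(k₂a) / (4E(E − U₀))]⁻¹ = 1/1.006 = 0.994.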